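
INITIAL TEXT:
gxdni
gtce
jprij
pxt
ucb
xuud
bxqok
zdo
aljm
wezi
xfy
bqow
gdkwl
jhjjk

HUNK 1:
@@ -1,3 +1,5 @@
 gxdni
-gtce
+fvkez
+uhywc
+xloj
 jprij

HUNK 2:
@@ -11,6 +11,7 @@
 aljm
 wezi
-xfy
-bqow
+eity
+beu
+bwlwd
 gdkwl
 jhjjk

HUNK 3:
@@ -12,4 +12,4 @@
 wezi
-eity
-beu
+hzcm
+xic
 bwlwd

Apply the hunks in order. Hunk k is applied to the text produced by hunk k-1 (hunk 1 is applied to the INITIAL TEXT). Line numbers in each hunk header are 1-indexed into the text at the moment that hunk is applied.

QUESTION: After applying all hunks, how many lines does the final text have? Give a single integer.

Answer: 17

Derivation:
Hunk 1: at line 1 remove [gtce] add [fvkez,uhywc,xloj] -> 16 lines: gxdni fvkez uhywc xloj jprij pxt ucb xuud bxqok zdo aljm wezi xfy bqow gdkwl jhjjk
Hunk 2: at line 11 remove [xfy,bqow] add [eity,beu,bwlwd] -> 17 lines: gxdni fvkez uhywc xloj jprij pxt ucb xuud bxqok zdo aljm wezi eity beu bwlwd gdkwl jhjjk
Hunk 3: at line 12 remove [eity,beu] add [hzcm,xic] -> 17 lines: gxdni fvkez uhywc xloj jprij pxt ucb xuud bxqok zdo aljm wezi hzcm xic bwlwd gdkwl jhjjk
Final line count: 17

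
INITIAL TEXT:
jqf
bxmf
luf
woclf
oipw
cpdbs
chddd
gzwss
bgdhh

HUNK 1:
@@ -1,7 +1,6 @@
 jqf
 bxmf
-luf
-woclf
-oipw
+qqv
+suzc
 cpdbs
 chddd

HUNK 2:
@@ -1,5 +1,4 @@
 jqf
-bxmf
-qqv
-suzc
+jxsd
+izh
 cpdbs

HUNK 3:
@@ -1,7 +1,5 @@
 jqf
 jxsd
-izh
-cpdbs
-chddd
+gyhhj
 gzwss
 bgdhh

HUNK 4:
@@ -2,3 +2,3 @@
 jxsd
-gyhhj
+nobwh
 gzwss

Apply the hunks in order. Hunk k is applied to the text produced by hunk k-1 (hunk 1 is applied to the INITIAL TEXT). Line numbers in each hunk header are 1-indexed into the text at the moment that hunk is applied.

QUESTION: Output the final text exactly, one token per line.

Answer: jqf
jxsd
nobwh
gzwss
bgdhh

Derivation:
Hunk 1: at line 1 remove [luf,woclf,oipw] add [qqv,suzc] -> 8 lines: jqf bxmf qqv suzc cpdbs chddd gzwss bgdhh
Hunk 2: at line 1 remove [bxmf,qqv,suzc] add [jxsd,izh] -> 7 lines: jqf jxsd izh cpdbs chddd gzwss bgdhh
Hunk 3: at line 1 remove [izh,cpdbs,chddd] add [gyhhj] -> 5 lines: jqf jxsd gyhhj gzwss bgdhh
Hunk 4: at line 2 remove [gyhhj] add [nobwh] -> 5 lines: jqf jxsd nobwh gzwss bgdhh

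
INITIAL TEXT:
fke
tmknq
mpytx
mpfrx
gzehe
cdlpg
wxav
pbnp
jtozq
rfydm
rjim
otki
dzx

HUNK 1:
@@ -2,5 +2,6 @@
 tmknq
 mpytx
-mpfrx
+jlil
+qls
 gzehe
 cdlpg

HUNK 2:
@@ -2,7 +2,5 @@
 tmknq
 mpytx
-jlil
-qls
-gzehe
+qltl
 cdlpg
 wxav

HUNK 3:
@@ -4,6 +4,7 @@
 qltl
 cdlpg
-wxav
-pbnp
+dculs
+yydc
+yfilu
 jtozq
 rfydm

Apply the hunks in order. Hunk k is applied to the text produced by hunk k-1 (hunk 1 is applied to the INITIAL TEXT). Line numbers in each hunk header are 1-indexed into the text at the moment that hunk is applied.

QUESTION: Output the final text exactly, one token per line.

Hunk 1: at line 2 remove [mpfrx] add [jlil,qls] -> 14 lines: fke tmknq mpytx jlil qls gzehe cdlpg wxav pbnp jtozq rfydm rjim otki dzx
Hunk 2: at line 2 remove [jlil,qls,gzehe] add [qltl] -> 12 lines: fke tmknq mpytx qltl cdlpg wxav pbnp jtozq rfydm rjim otki dzx
Hunk 3: at line 4 remove [wxav,pbnp] add [dculs,yydc,yfilu] -> 13 lines: fke tmknq mpytx qltl cdlpg dculs yydc yfilu jtozq rfydm rjim otki dzx

Answer: fke
tmknq
mpytx
qltl
cdlpg
dculs
yydc
yfilu
jtozq
rfydm
rjim
otki
dzx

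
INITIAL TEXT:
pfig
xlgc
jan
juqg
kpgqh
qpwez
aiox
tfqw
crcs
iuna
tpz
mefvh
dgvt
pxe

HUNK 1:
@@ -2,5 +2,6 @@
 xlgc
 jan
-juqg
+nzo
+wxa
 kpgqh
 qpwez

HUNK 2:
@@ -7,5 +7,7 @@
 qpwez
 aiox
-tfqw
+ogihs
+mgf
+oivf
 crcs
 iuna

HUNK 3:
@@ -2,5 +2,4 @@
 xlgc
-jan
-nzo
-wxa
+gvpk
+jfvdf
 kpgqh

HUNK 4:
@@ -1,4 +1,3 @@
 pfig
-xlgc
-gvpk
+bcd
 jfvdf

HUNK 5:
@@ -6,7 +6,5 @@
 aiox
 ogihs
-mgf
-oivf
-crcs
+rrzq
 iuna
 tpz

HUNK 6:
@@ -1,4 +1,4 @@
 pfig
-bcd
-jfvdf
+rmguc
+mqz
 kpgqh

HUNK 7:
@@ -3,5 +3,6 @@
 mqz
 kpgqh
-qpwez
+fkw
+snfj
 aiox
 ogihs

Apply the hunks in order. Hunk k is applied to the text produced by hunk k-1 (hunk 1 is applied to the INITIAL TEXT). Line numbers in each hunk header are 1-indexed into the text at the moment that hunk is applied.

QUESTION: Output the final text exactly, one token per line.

Hunk 1: at line 2 remove [juqg] add [nzo,wxa] -> 15 lines: pfig xlgc jan nzo wxa kpgqh qpwez aiox tfqw crcs iuna tpz mefvh dgvt pxe
Hunk 2: at line 7 remove [tfqw] add [ogihs,mgf,oivf] -> 17 lines: pfig xlgc jan nzo wxa kpgqh qpwez aiox ogihs mgf oivf crcs iuna tpz mefvh dgvt pxe
Hunk 3: at line 2 remove [jan,nzo,wxa] add [gvpk,jfvdf] -> 16 lines: pfig xlgc gvpk jfvdf kpgqh qpwez aiox ogihs mgf oivf crcs iuna tpz mefvh dgvt pxe
Hunk 4: at line 1 remove [xlgc,gvpk] add [bcd] -> 15 lines: pfig bcd jfvdf kpgqh qpwez aiox ogihs mgf oivf crcs iuna tpz mefvh dgvt pxe
Hunk 5: at line 6 remove [mgf,oivf,crcs] add [rrzq] -> 13 lines: pfig bcd jfvdf kpgqh qpwez aiox ogihs rrzq iuna tpz mefvh dgvt pxe
Hunk 6: at line 1 remove [bcd,jfvdf] add [rmguc,mqz] -> 13 lines: pfig rmguc mqz kpgqh qpwez aiox ogihs rrzq iuna tpz mefvh dgvt pxe
Hunk 7: at line 3 remove [qpwez] add [fkw,snfj] -> 14 lines: pfig rmguc mqz kpgqh fkw snfj aiox ogihs rrzq iuna tpz mefvh dgvt pxe

Answer: pfig
rmguc
mqz
kpgqh
fkw
snfj
aiox
ogihs
rrzq
iuna
tpz
mefvh
dgvt
pxe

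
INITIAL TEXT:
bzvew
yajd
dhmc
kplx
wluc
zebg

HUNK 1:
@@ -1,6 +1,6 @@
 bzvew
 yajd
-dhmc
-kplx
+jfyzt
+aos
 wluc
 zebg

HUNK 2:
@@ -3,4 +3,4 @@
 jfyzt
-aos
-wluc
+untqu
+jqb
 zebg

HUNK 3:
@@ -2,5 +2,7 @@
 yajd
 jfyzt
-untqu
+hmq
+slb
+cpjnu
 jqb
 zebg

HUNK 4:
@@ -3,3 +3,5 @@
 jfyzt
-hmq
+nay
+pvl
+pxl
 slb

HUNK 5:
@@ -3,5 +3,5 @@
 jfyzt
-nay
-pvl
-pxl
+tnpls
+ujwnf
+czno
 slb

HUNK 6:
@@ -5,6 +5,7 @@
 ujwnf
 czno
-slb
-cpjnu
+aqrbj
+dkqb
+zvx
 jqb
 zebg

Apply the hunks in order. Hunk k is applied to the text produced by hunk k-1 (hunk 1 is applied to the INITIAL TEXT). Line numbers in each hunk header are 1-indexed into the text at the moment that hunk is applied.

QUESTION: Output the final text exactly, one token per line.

Answer: bzvew
yajd
jfyzt
tnpls
ujwnf
czno
aqrbj
dkqb
zvx
jqb
zebg

Derivation:
Hunk 1: at line 1 remove [dhmc,kplx] add [jfyzt,aos] -> 6 lines: bzvew yajd jfyzt aos wluc zebg
Hunk 2: at line 3 remove [aos,wluc] add [untqu,jqb] -> 6 lines: bzvew yajd jfyzt untqu jqb zebg
Hunk 3: at line 2 remove [untqu] add [hmq,slb,cpjnu] -> 8 lines: bzvew yajd jfyzt hmq slb cpjnu jqb zebg
Hunk 4: at line 3 remove [hmq] add [nay,pvl,pxl] -> 10 lines: bzvew yajd jfyzt nay pvl pxl slb cpjnu jqb zebg
Hunk 5: at line 3 remove [nay,pvl,pxl] add [tnpls,ujwnf,czno] -> 10 lines: bzvew yajd jfyzt tnpls ujwnf czno slb cpjnu jqb zebg
Hunk 6: at line 5 remove [slb,cpjnu] add [aqrbj,dkqb,zvx] -> 11 lines: bzvew yajd jfyzt tnpls ujwnf czno aqrbj dkqb zvx jqb zebg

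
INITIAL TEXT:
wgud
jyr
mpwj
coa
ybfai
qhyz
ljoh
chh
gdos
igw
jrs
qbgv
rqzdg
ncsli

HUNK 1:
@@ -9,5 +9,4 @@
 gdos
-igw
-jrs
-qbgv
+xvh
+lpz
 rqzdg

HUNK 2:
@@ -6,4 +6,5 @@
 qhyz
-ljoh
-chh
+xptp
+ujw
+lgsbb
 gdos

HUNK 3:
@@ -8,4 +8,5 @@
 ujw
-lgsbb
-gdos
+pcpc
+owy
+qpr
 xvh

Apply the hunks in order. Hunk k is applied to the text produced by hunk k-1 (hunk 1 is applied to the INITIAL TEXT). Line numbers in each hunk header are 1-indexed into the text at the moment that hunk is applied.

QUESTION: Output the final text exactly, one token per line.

Hunk 1: at line 9 remove [igw,jrs,qbgv] add [xvh,lpz] -> 13 lines: wgud jyr mpwj coa ybfai qhyz ljoh chh gdos xvh lpz rqzdg ncsli
Hunk 2: at line 6 remove [ljoh,chh] add [xptp,ujw,lgsbb] -> 14 lines: wgud jyr mpwj coa ybfai qhyz xptp ujw lgsbb gdos xvh lpz rqzdg ncsli
Hunk 3: at line 8 remove [lgsbb,gdos] add [pcpc,owy,qpr] -> 15 lines: wgud jyr mpwj coa ybfai qhyz xptp ujw pcpc owy qpr xvh lpz rqzdg ncsli

Answer: wgud
jyr
mpwj
coa
ybfai
qhyz
xptp
ujw
pcpc
owy
qpr
xvh
lpz
rqzdg
ncsli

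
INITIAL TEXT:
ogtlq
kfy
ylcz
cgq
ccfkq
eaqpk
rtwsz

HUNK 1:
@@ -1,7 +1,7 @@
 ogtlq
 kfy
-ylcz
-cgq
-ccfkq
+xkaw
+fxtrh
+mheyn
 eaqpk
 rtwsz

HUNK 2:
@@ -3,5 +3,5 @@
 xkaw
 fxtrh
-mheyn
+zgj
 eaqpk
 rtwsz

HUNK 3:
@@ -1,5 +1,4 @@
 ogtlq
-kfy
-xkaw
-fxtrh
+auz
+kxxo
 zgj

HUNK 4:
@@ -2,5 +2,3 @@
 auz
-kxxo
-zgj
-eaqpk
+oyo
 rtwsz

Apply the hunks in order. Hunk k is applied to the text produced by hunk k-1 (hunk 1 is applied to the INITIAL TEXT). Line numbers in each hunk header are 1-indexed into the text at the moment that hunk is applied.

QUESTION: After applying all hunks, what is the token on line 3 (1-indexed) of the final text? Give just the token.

Hunk 1: at line 1 remove [ylcz,cgq,ccfkq] add [xkaw,fxtrh,mheyn] -> 7 lines: ogtlq kfy xkaw fxtrh mheyn eaqpk rtwsz
Hunk 2: at line 3 remove [mheyn] add [zgj] -> 7 lines: ogtlq kfy xkaw fxtrh zgj eaqpk rtwsz
Hunk 3: at line 1 remove [kfy,xkaw,fxtrh] add [auz,kxxo] -> 6 lines: ogtlq auz kxxo zgj eaqpk rtwsz
Hunk 4: at line 2 remove [kxxo,zgj,eaqpk] add [oyo] -> 4 lines: ogtlq auz oyo rtwsz
Final line 3: oyo

Answer: oyo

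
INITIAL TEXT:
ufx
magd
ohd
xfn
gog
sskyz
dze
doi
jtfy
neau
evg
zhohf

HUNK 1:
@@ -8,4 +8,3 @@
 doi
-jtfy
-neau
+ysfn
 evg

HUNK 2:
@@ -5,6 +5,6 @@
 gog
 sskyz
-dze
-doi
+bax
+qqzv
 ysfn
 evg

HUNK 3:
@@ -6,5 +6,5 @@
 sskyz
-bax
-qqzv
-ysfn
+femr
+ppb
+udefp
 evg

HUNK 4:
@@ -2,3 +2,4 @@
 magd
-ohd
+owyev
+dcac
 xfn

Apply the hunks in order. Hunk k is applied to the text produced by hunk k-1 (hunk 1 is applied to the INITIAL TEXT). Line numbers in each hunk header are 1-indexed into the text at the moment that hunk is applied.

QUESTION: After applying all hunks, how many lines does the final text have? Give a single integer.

Hunk 1: at line 8 remove [jtfy,neau] add [ysfn] -> 11 lines: ufx magd ohd xfn gog sskyz dze doi ysfn evg zhohf
Hunk 2: at line 5 remove [dze,doi] add [bax,qqzv] -> 11 lines: ufx magd ohd xfn gog sskyz bax qqzv ysfn evg zhohf
Hunk 3: at line 6 remove [bax,qqzv,ysfn] add [femr,ppb,udefp] -> 11 lines: ufx magd ohd xfn gog sskyz femr ppb udefp evg zhohf
Hunk 4: at line 2 remove [ohd] add [owyev,dcac] -> 12 lines: ufx magd owyev dcac xfn gog sskyz femr ppb udefp evg zhohf
Final line count: 12

Answer: 12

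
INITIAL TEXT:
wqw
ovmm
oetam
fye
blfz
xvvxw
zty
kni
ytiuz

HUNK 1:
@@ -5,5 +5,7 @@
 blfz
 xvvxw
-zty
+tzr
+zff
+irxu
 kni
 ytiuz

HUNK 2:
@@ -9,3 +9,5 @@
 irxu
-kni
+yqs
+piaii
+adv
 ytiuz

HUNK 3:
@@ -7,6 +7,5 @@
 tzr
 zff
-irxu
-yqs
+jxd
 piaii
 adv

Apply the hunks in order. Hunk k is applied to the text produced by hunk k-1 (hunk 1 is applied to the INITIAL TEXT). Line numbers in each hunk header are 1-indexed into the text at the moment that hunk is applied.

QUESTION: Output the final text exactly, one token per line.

Hunk 1: at line 5 remove [zty] add [tzr,zff,irxu] -> 11 lines: wqw ovmm oetam fye blfz xvvxw tzr zff irxu kni ytiuz
Hunk 2: at line 9 remove [kni] add [yqs,piaii,adv] -> 13 lines: wqw ovmm oetam fye blfz xvvxw tzr zff irxu yqs piaii adv ytiuz
Hunk 3: at line 7 remove [irxu,yqs] add [jxd] -> 12 lines: wqw ovmm oetam fye blfz xvvxw tzr zff jxd piaii adv ytiuz

Answer: wqw
ovmm
oetam
fye
blfz
xvvxw
tzr
zff
jxd
piaii
adv
ytiuz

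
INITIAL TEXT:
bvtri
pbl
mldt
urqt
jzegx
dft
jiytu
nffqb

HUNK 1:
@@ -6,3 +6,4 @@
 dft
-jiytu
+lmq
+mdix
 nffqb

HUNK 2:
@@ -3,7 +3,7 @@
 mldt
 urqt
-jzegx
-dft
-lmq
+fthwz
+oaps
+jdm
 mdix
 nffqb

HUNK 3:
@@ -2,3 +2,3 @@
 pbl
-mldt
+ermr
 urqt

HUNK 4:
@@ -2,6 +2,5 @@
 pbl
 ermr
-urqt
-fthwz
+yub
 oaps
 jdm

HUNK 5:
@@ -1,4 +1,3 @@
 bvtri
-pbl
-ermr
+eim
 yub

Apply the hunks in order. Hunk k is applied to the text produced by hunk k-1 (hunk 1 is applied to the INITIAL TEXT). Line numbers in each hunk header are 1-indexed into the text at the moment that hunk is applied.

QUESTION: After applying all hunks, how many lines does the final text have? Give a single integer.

Answer: 7

Derivation:
Hunk 1: at line 6 remove [jiytu] add [lmq,mdix] -> 9 lines: bvtri pbl mldt urqt jzegx dft lmq mdix nffqb
Hunk 2: at line 3 remove [jzegx,dft,lmq] add [fthwz,oaps,jdm] -> 9 lines: bvtri pbl mldt urqt fthwz oaps jdm mdix nffqb
Hunk 3: at line 2 remove [mldt] add [ermr] -> 9 lines: bvtri pbl ermr urqt fthwz oaps jdm mdix nffqb
Hunk 4: at line 2 remove [urqt,fthwz] add [yub] -> 8 lines: bvtri pbl ermr yub oaps jdm mdix nffqb
Hunk 5: at line 1 remove [pbl,ermr] add [eim] -> 7 lines: bvtri eim yub oaps jdm mdix nffqb
Final line count: 7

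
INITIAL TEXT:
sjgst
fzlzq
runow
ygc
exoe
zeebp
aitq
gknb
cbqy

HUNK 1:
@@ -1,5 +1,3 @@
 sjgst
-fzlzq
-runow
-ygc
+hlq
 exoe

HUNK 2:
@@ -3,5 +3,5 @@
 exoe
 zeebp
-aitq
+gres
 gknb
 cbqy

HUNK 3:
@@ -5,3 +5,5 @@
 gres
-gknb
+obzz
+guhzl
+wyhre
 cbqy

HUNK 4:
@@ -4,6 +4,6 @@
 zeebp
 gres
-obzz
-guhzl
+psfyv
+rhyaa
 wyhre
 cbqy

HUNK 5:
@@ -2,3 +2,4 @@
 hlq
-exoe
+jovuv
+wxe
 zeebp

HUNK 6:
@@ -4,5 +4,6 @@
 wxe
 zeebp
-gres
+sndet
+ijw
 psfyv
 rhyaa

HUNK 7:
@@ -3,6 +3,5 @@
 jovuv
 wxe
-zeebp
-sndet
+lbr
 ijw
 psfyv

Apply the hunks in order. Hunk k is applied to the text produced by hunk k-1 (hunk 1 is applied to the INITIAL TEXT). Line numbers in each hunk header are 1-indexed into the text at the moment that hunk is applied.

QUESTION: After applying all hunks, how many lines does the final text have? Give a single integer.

Answer: 10

Derivation:
Hunk 1: at line 1 remove [fzlzq,runow,ygc] add [hlq] -> 7 lines: sjgst hlq exoe zeebp aitq gknb cbqy
Hunk 2: at line 3 remove [aitq] add [gres] -> 7 lines: sjgst hlq exoe zeebp gres gknb cbqy
Hunk 3: at line 5 remove [gknb] add [obzz,guhzl,wyhre] -> 9 lines: sjgst hlq exoe zeebp gres obzz guhzl wyhre cbqy
Hunk 4: at line 4 remove [obzz,guhzl] add [psfyv,rhyaa] -> 9 lines: sjgst hlq exoe zeebp gres psfyv rhyaa wyhre cbqy
Hunk 5: at line 2 remove [exoe] add [jovuv,wxe] -> 10 lines: sjgst hlq jovuv wxe zeebp gres psfyv rhyaa wyhre cbqy
Hunk 6: at line 4 remove [gres] add [sndet,ijw] -> 11 lines: sjgst hlq jovuv wxe zeebp sndet ijw psfyv rhyaa wyhre cbqy
Hunk 7: at line 3 remove [zeebp,sndet] add [lbr] -> 10 lines: sjgst hlq jovuv wxe lbr ijw psfyv rhyaa wyhre cbqy
Final line count: 10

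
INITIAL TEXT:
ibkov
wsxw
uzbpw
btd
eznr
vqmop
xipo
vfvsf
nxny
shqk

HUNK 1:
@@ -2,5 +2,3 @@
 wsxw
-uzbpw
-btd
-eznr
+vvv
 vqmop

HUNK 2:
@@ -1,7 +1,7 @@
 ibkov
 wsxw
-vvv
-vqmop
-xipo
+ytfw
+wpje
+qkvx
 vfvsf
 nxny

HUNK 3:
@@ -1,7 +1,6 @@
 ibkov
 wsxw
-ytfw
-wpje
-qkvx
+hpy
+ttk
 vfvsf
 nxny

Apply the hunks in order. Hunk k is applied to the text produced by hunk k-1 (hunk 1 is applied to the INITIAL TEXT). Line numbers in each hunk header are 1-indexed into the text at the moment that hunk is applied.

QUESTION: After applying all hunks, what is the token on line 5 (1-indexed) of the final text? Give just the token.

Answer: vfvsf

Derivation:
Hunk 1: at line 2 remove [uzbpw,btd,eznr] add [vvv] -> 8 lines: ibkov wsxw vvv vqmop xipo vfvsf nxny shqk
Hunk 2: at line 1 remove [vvv,vqmop,xipo] add [ytfw,wpje,qkvx] -> 8 lines: ibkov wsxw ytfw wpje qkvx vfvsf nxny shqk
Hunk 3: at line 1 remove [ytfw,wpje,qkvx] add [hpy,ttk] -> 7 lines: ibkov wsxw hpy ttk vfvsf nxny shqk
Final line 5: vfvsf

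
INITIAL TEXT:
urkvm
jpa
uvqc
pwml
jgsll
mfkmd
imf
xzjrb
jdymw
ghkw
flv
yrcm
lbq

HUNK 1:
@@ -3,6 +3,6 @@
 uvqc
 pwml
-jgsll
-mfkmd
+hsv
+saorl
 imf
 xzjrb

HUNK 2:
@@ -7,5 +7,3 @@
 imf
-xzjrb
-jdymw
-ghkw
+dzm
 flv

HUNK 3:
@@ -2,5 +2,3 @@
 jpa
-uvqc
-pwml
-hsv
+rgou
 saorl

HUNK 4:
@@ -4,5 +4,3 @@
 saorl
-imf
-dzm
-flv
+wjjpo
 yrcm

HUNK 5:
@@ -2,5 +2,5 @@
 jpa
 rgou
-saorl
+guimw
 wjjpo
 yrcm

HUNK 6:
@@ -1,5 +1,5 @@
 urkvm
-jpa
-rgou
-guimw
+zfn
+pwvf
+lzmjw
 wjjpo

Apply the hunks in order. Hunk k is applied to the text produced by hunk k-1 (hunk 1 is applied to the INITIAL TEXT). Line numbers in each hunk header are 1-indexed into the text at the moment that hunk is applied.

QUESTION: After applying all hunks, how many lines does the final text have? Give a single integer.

Hunk 1: at line 3 remove [jgsll,mfkmd] add [hsv,saorl] -> 13 lines: urkvm jpa uvqc pwml hsv saorl imf xzjrb jdymw ghkw flv yrcm lbq
Hunk 2: at line 7 remove [xzjrb,jdymw,ghkw] add [dzm] -> 11 lines: urkvm jpa uvqc pwml hsv saorl imf dzm flv yrcm lbq
Hunk 3: at line 2 remove [uvqc,pwml,hsv] add [rgou] -> 9 lines: urkvm jpa rgou saorl imf dzm flv yrcm lbq
Hunk 4: at line 4 remove [imf,dzm,flv] add [wjjpo] -> 7 lines: urkvm jpa rgou saorl wjjpo yrcm lbq
Hunk 5: at line 2 remove [saorl] add [guimw] -> 7 lines: urkvm jpa rgou guimw wjjpo yrcm lbq
Hunk 6: at line 1 remove [jpa,rgou,guimw] add [zfn,pwvf,lzmjw] -> 7 lines: urkvm zfn pwvf lzmjw wjjpo yrcm lbq
Final line count: 7

Answer: 7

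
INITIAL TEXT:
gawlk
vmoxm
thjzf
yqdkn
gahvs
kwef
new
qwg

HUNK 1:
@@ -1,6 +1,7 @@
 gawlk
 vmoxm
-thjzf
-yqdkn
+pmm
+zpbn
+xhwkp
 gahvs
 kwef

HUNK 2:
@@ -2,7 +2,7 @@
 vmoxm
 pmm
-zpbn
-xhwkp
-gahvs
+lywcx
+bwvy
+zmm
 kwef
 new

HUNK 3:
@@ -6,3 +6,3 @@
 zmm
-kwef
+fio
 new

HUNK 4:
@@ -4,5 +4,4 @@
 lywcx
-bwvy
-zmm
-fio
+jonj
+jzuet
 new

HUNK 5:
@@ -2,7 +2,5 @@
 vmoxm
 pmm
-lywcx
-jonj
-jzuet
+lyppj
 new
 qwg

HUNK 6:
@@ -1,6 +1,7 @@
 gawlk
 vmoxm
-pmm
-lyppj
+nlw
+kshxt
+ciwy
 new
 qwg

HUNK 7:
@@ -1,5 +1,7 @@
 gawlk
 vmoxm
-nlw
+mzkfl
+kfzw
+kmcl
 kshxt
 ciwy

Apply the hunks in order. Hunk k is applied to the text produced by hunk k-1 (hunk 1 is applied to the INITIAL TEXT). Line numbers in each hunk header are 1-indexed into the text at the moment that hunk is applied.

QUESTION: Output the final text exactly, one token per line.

Answer: gawlk
vmoxm
mzkfl
kfzw
kmcl
kshxt
ciwy
new
qwg

Derivation:
Hunk 1: at line 1 remove [thjzf,yqdkn] add [pmm,zpbn,xhwkp] -> 9 lines: gawlk vmoxm pmm zpbn xhwkp gahvs kwef new qwg
Hunk 2: at line 2 remove [zpbn,xhwkp,gahvs] add [lywcx,bwvy,zmm] -> 9 lines: gawlk vmoxm pmm lywcx bwvy zmm kwef new qwg
Hunk 3: at line 6 remove [kwef] add [fio] -> 9 lines: gawlk vmoxm pmm lywcx bwvy zmm fio new qwg
Hunk 4: at line 4 remove [bwvy,zmm,fio] add [jonj,jzuet] -> 8 lines: gawlk vmoxm pmm lywcx jonj jzuet new qwg
Hunk 5: at line 2 remove [lywcx,jonj,jzuet] add [lyppj] -> 6 lines: gawlk vmoxm pmm lyppj new qwg
Hunk 6: at line 1 remove [pmm,lyppj] add [nlw,kshxt,ciwy] -> 7 lines: gawlk vmoxm nlw kshxt ciwy new qwg
Hunk 7: at line 1 remove [nlw] add [mzkfl,kfzw,kmcl] -> 9 lines: gawlk vmoxm mzkfl kfzw kmcl kshxt ciwy new qwg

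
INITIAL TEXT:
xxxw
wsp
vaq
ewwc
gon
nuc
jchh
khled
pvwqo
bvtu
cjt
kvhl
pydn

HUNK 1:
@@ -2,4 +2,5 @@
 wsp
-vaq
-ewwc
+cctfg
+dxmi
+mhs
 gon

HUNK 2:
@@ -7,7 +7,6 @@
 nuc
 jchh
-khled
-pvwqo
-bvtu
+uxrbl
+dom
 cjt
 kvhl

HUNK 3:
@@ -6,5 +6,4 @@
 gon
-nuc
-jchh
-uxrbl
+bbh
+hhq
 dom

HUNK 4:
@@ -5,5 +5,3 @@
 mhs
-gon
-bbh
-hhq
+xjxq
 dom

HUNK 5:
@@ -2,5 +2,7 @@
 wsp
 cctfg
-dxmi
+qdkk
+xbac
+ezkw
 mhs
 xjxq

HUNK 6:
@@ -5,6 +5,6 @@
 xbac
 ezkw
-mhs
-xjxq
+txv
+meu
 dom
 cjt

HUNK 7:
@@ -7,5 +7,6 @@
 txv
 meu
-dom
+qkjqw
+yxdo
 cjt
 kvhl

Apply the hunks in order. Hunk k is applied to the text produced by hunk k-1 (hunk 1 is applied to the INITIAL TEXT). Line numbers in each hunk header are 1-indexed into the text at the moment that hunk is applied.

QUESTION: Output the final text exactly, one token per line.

Hunk 1: at line 2 remove [vaq,ewwc] add [cctfg,dxmi,mhs] -> 14 lines: xxxw wsp cctfg dxmi mhs gon nuc jchh khled pvwqo bvtu cjt kvhl pydn
Hunk 2: at line 7 remove [khled,pvwqo,bvtu] add [uxrbl,dom] -> 13 lines: xxxw wsp cctfg dxmi mhs gon nuc jchh uxrbl dom cjt kvhl pydn
Hunk 3: at line 6 remove [nuc,jchh,uxrbl] add [bbh,hhq] -> 12 lines: xxxw wsp cctfg dxmi mhs gon bbh hhq dom cjt kvhl pydn
Hunk 4: at line 5 remove [gon,bbh,hhq] add [xjxq] -> 10 lines: xxxw wsp cctfg dxmi mhs xjxq dom cjt kvhl pydn
Hunk 5: at line 2 remove [dxmi] add [qdkk,xbac,ezkw] -> 12 lines: xxxw wsp cctfg qdkk xbac ezkw mhs xjxq dom cjt kvhl pydn
Hunk 6: at line 5 remove [mhs,xjxq] add [txv,meu] -> 12 lines: xxxw wsp cctfg qdkk xbac ezkw txv meu dom cjt kvhl pydn
Hunk 7: at line 7 remove [dom] add [qkjqw,yxdo] -> 13 lines: xxxw wsp cctfg qdkk xbac ezkw txv meu qkjqw yxdo cjt kvhl pydn

Answer: xxxw
wsp
cctfg
qdkk
xbac
ezkw
txv
meu
qkjqw
yxdo
cjt
kvhl
pydn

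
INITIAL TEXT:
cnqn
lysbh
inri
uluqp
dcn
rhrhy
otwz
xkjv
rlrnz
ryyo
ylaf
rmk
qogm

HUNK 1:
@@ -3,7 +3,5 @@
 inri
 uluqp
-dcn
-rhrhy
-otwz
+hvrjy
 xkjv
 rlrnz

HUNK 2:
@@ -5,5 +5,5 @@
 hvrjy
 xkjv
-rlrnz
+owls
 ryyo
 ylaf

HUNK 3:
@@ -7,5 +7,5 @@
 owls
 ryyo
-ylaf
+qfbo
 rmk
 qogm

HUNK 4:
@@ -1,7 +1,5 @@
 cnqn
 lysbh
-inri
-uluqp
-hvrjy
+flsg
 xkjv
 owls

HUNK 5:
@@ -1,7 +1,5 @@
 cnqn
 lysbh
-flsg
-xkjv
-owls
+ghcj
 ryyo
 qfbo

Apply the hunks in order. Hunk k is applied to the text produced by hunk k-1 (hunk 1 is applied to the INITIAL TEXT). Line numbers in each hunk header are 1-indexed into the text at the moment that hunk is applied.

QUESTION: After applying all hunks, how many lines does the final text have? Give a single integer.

Hunk 1: at line 3 remove [dcn,rhrhy,otwz] add [hvrjy] -> 11 lines: cnqn lysbh inri uluqp hvrjy xkjv rlrnz ryyo ylaf rmk qogm
Hunk 2: at line 5 remove [rlrnz] add [owls] -> 11 lines: cnqn lysbh inri uluqp hvrjy xkjv owls ryyo ylaf rmk qogm
Hunk 3: at line 7 remove [ylaf] add [qfbo] -> 11 lines: cnqn lysbh inri uluqp hvrjy xkjv owls ryyo qfbo rmk qogm
Hunk 4: at line 1 remove [inri,uluqp,hvrjy] add [flsg] -> 9 lines: cnqn lysbh flsg xkjv owls ryyo qfbo rmk qogm
Hunk 5: at line 1 remove [flsg,xkjv,owls] add [ghcj] -> 7 lines: cnqn lysbh ghcj ryyo qfbo rmk qogm
Final line count: 7

Answer: 7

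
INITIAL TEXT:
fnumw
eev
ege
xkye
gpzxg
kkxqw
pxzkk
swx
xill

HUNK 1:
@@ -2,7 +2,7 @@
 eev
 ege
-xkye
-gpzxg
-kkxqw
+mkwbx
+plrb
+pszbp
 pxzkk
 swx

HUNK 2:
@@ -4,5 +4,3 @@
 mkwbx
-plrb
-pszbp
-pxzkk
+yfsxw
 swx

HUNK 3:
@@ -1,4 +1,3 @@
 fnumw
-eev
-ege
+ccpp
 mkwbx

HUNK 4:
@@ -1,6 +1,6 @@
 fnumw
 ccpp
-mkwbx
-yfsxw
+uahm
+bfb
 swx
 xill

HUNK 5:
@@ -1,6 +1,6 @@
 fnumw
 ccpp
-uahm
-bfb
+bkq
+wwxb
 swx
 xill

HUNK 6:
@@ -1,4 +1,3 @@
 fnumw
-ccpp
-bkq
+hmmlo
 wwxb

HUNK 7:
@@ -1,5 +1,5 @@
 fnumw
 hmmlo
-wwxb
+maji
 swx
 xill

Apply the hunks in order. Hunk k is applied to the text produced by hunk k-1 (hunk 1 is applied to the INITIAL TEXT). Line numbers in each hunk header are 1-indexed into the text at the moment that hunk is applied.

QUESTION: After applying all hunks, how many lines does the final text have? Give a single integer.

Hunk 1: at line 2 remove [xkye,gpzxg,kkxqw] add [mkwbx,plrb,pszbp] -> 9 lines: fnumw eev ege mkwbx plrb pszbp pxzkk swx xill
Hunk 2: at line 4 remove [plrb,pszbp,pxzkk] add [yfsxw] -> 7 lines: fnumw eev ege mkwbx yfsxw swx xill
Hunk 3: at line 1 remove [eev,ege] add [ccpp] -> 6 lines: fnumw ccpp mkwbx yfsxw swx xill
Hunk 4: at line 1 remove [mkwbx,yfsxw] add [uahm,bfb] -> 6 lines: fnumw ccpp uahm bfb swx xill
Hunk 5: at line 1 remove [uahm,bfb] add [bkq,wwxb] -> 6 lines: fnumw ccpp bkq wwxb swx xill
Hunk 6: at line 1 remove [ccpp,bkq] add [hmmlo] -> 5 lines: fnumw hmmlo wwxb swx xill
Hunk 7: at line 1 remove [wwxb] add [maji] -> 5 lines: fnumw hmmlo maji swx xill
Final line count: 5

Answer: 5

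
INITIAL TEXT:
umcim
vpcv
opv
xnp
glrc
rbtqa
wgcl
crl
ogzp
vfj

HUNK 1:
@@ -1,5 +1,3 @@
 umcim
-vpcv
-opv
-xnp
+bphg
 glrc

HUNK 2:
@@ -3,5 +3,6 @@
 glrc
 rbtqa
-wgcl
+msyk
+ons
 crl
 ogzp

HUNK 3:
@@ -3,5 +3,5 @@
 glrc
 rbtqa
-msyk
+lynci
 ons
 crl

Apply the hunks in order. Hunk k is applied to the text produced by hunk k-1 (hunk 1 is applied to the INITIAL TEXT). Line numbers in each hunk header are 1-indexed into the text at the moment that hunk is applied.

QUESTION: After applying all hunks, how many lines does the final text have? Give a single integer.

Answer: 9

Derivation:
Hunk 1: at line 1 remove [vpcv,opv,xnp] add [bphg] -> 8 lines: umcim bphg glrc rbtqa wgcl crl ogzp vfj
Hunk 2: at line 3 remove [wgcl] add [msyk,ons] -> 9 lines: umcim bphg glrc rbtqa msyk ons crl ogzp vfj
Hunk 3: at line 3 remove [msyk] add [lynci] -> 9 lines: umcim bphg glrc rbtqa lynci ons crl ogzp vfj
Final line count: 9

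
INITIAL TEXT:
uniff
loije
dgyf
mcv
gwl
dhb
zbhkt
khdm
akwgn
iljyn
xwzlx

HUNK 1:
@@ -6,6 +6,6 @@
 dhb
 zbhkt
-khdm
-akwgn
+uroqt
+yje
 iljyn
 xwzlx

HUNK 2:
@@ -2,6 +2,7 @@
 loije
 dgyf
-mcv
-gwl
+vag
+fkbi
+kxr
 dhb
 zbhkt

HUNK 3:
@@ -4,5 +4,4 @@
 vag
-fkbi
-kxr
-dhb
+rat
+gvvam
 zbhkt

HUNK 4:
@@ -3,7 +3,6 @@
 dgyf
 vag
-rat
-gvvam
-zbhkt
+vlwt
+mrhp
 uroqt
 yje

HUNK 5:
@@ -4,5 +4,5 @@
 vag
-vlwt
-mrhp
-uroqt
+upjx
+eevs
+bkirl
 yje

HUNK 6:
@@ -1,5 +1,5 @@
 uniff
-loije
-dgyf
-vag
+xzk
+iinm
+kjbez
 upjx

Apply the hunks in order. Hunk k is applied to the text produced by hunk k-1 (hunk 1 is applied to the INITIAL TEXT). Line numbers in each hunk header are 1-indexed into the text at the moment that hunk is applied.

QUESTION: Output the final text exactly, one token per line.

Hunk 1: at line 6 remove [khdm,akwgn] add [uroqt,yje] -> 11 lines: uniff loije dgyf mcv gwl dhb zbhkt uroqt yje iljyn xwzlx
Hunk 2: at line 2 remove [mcv,gwl] add [vag,fkbi,kxr] -> 12 lines: uniff loije dgyf vag fkbi kxr dhb zbhkt uroqt yje iljyn xwzlx
Hunk 3: at line 4 remove [fkbi,kxr,dhb] add [rat,gvvam] -> 11 lines: uniff loije dgyf vag rat gvvam zbhkt uroqt yje iljyn xwzlx
Hunk 4: at line 3 remove [rat,gvvam,zbhkt] add [vlwt,mrhp] -> 10 lines: uniff loije dgyf vag vlwt mrhp uroqt yje iljyn xwzlx
Hunk 5: at line 4 remove [vlwt,mrhp,uroqt] add [upjx,eevs,bkirl] -> 10 lines: uniff loije dgyf vag upjx eevs bkirl yje iljyn xwzlx
Hunk 6: at line 1 remove [loije,dgyf,vag] add [xzk,iinm,kjbez] -> 10 lines: uniff xzk iinm kjbez upjx eevs bkirl yje iljyn xwzlx

Answer: uniff
xzk
iinm
kjbez
upjx
eevs
bkirl
yje
iljyn
xwzlx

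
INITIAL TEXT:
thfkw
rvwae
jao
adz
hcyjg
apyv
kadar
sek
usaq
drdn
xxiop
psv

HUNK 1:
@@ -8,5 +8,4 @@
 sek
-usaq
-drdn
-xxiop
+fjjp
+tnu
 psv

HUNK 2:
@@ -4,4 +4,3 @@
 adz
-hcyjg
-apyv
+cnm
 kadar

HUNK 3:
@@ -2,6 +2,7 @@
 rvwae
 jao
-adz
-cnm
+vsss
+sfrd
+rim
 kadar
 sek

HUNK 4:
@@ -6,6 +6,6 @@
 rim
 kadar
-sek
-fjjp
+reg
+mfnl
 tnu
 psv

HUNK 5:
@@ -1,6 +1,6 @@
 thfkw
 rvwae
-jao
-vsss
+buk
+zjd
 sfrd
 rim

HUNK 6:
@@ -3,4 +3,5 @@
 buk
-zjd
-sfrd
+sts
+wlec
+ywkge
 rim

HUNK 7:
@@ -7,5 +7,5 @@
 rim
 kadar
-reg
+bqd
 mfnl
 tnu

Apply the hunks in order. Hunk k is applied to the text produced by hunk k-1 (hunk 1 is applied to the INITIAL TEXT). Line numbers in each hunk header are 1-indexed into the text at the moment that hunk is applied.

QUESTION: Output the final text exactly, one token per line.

Answer: thfkw
rvwae
buk
sts
wlec
ywkge
rim
kadar
bqd
mfnl
tnu
psv

Derivation:
Hunk 1: at line 8 remove [usaq,drdn,xxiop] add [fjjp,tnu] -> 11 lines: thfkw rvwae jao adz hcyjg apyv kadar sek fjjp tnu psv
Hunk 2: at line 4 remove [hcyjg,apyv] add [cnm] -> 10 lines: thfkw rvwae jao adz cnm kadar sek fjjp tnu psv
Hunk 3: at line 2 remove [adz,cnm] add [vsss,sfrd,rim] -> 11 lines: thfkw rvwae jao vsss sfrd rim kadar sek fjjp tnu psv
Hunk 4: at line 6 remove [sek,fjjp] add [reg,mfnl] -> 11 lines: thfkw rvwae jao vsss sfrd rim kadar reg mfnl tnu psv
Hunk 5: at line 1 remove [jao,vsss] add [buk,zjd] -> 11 lines: thfkw rvwae buk zjd sfrd rim kadar reg mfnl tnu psv
Hunk 6: at line 3 remove [zjd,sfrd] add [sts,wlec,ywkge] -> 12 lines: thfkw rvwae buk sts wlec ywkge rim kadar reg mfnl tnu psv
Hunk 7: at line 7 remove [reg] add [bqd] -> 12 lines: thfkw rvwae buk sts wlec ywkge rim kadar bqd mfnl tnu psv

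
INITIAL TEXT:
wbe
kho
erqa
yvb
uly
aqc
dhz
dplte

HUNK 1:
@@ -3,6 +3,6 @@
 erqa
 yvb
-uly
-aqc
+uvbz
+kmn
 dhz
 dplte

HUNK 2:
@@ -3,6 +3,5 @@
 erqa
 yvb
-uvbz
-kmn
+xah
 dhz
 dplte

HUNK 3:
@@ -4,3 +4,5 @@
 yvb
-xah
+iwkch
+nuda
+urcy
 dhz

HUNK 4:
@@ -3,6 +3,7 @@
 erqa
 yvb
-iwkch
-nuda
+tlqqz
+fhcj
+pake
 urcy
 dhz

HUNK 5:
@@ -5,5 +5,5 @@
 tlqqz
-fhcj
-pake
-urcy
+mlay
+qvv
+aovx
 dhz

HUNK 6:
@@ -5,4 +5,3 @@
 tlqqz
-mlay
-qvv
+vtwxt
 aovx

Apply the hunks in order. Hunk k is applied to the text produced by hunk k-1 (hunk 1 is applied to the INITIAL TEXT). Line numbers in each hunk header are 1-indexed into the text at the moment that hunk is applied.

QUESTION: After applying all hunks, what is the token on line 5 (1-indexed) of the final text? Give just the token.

Hunk 1: at line 3 remove [uly,aqc] add [uvbz,kmn] -> 8 lines: wbe kho erqa yvb uvbz kmn dhz dplte
Hunk 2: at line 3 remove [uvbz,kmn] add [xah] -> 7 lines: wbe kho erqa yvb xah dhz dplte
Hunk 3: at line 4 remove [xah] add [iwkch,nuda,urcy] -> 9 lines: wbe kho erqa yvb iwkch nuda urcy dhz dplte
Hunk 4: at line 3 remove [iwkch,nuda] add [tlqqz,fhcj,pake] -> 10 lines: wbe kho erqa yvb tlqqz fhcj pake urcy dhz dplte
Hunk 5: at line 5 remove [fhcj,pake,urcy] add [mlay,qvv,aovx] -> 10 lines: wbe kho erqa yvb tlqqz mlay qvv aovx dhz dplte
Hunk 6: at line 5 remove [mlay,qvv] add [vtwxt] -> 9 lines: wbe kho erqa yvb tlqqz vtwxt aovx dhz dplte
Final line 5: tlqqz

Answer: tlqqz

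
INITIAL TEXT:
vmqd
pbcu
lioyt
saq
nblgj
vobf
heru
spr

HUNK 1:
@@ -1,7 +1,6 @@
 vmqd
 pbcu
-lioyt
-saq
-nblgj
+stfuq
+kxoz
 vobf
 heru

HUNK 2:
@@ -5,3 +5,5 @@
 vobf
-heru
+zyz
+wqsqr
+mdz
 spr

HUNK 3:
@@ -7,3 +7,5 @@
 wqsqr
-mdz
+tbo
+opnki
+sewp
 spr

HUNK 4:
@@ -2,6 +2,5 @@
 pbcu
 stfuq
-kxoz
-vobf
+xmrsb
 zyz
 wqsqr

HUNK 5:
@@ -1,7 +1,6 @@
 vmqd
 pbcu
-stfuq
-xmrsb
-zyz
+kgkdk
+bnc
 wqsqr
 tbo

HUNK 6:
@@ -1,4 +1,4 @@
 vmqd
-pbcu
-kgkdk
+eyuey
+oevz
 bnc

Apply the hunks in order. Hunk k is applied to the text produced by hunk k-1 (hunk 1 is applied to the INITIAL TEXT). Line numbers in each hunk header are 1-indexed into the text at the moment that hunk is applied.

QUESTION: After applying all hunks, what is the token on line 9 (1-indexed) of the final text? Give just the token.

Answer: spr

Derivation:
Hunk 1: at line 1 remove [lioyt,saq,nblgj] add [stfuq,kxoz] -> 7 lines: vmqd pbcu stfuq kxoz vobf heru spr
Hunk 2: at line 5 remove [heru] add [zyz,wqsqr,mdz] -> 9 lines: vmqd pbcu stfuq kxoz vobf zyz wqsqr mdz spr
Hunk 3: at line 7 remove [mdz] add [tbo,opnki,sewp] -> 11 lines: vmqd pbcu stfuq kxoz vobf zyz wqsqr tbo opnki sewp spr
Hunk 4: at line 2 remove [kxoz,vobf] add [xmrsb] -> 10 lines: vmqd pbcu stfuq xmrsb zyz wqsqr tbo opnki sewp spr
Hunk 5: at line 1 remove [stfuq,xmrsb,zyz] add [kgkdk,bnc] -> 9 lines: vmqd pbcu kgkdk bnc wqsqr tbo opnki sewp spr
Hunk 6: at line 1 remove [pbcu,kgkdk] add [eyuey,oevz] -> 9 lines: vmqd eyuey oevz bnc wqsqr tbo opnki sewp spr
Final line 9: spr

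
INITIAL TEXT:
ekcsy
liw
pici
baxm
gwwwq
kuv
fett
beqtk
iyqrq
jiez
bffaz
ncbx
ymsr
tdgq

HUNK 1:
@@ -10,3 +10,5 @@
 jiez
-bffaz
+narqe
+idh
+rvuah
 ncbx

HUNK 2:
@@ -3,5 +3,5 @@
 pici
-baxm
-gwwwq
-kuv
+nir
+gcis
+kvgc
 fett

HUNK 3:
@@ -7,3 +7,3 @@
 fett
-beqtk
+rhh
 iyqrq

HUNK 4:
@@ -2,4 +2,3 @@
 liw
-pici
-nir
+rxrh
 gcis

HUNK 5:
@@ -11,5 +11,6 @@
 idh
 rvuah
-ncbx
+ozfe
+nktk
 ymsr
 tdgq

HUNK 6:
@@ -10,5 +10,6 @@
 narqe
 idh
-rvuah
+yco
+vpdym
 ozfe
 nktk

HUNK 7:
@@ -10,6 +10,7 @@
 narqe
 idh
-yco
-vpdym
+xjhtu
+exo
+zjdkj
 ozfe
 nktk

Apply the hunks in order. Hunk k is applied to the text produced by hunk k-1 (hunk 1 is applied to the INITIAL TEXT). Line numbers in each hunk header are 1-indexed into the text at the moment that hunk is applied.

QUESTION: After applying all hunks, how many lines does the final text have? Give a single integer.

Answer: 18

Derivation:
Hunk 1: at line 10 remove [bffaz] add [narqe,idh,rvuah] -> 16 lines: ekcsy liw pici baxm gwwwq kuv fett beqtk iyqrq jiez narqe idh rvuah ncbx ymsr tdgq
Hunk 2: at line 3 remove [baxm,gwwwq,kuv] add [nir,gcis,kvgc] -> 16 lines: ekcsy liw pici nir gcis kvgc fett beqtk iyqrq jiez narqe idh rvuah ncbx ymsr tdgq
Hunk 3: at line 7 remove [beqtk] add [rhh] -> 16 lines: ekcsy liw pici nir gcis kvgc fett rhh iyqrq jiez narqe idh rvuah ncbx ymsr tdgq
Hunk 4: at line 2 remove [pici,nir] add [rxrh] -> 15 lines: ekcsy liw rxrh gcis kvgc fett rhh iyqrq jiez narqe idh rvuah ncbx ymsr tdgq
Hunk 5: at line 11 remove [ncbx] add [ozfe,nktk] -> 16 lines: ekcsy liw rxrh gcis kvgc fett rhh iyqrq jiez narqe idh rvuah ozfe nktk ymsr tdgq
Hunk 6: at line 10 remove [rvuah] add [yco,vpdym] -> 17 lines: ekcsy liw rxrh gcis kvgc fett rhh iyqrq jiez narqe idh yco vpdym ozfe nktk ymsr tdgq
Hunk 7: at line 10 remove [yco,vpdym] add [xjhtu,exo,zjdkj] -> 18 lines: ekcsy liw rxrh gcis kvgc fett rhh iyqrq jiez narqe idh xjhtu exo zjdkj ozfe nktk ymsr tdgq
Final line count: 18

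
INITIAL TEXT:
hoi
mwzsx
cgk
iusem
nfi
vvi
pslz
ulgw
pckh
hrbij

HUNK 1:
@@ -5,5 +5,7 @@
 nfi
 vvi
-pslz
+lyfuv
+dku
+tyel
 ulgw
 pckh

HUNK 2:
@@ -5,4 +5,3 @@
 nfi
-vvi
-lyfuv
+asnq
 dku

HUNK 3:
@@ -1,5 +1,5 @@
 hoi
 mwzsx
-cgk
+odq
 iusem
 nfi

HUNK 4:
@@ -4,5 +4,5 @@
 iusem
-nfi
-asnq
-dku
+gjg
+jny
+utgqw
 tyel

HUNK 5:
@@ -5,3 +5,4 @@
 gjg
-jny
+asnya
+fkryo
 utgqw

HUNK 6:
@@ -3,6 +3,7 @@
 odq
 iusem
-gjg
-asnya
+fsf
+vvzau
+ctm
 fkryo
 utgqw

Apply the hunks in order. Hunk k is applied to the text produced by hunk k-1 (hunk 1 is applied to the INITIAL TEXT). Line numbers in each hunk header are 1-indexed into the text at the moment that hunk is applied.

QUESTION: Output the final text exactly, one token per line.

Hunk 1: at line 5 remove [pslz] add [lyfuv,dku,tyel] -> 12 lines: hoi mwzsx cgk iusem nfi vvi lyfuv dku tyel ulgw pckh hrbij
Hunk 2: at line 5 remove [vvi,lyfuv] add [asnq] -> 11 lines: hoi mwzsx cgk iusem nfi asnq dku tyel ulgw pckh hrbij
Hunk 3: at line 1 remove [cgk] add [odq] -> 11 lines: hoi mwzsx odq iusem nfi asnq dku tyel ulgw pckh hrbij
Hunk 4: at line 4 remove [nfi,asnq,dku] add [gjg,jny,utgqw] -> 11 lines: hoi mwzsx odq iusem gjg jny utgqw tyel ulgw pckh hrbij
Hunk 5: at line 5 remove [jny] add [asnya,fkryo] -> 12 lines: hoi mwzsx odq iusem gjg asnya fkryo utgqw tyel ulgw pckh hrbij
Hunk 6: at line 3 remove [gjg,asnya] add [fsf,vvzau,ctm] -> 13 lines: hoi mwzsx odq iusem fsf vvzau ctm fkryo utgqw tyel ulgw pckh hrbij

Answer: hoi
mwzsx
odq
iusem
fsf
vvzau
ctm
fkryo
utgqw
tyel
ulgw
pckh
hrbij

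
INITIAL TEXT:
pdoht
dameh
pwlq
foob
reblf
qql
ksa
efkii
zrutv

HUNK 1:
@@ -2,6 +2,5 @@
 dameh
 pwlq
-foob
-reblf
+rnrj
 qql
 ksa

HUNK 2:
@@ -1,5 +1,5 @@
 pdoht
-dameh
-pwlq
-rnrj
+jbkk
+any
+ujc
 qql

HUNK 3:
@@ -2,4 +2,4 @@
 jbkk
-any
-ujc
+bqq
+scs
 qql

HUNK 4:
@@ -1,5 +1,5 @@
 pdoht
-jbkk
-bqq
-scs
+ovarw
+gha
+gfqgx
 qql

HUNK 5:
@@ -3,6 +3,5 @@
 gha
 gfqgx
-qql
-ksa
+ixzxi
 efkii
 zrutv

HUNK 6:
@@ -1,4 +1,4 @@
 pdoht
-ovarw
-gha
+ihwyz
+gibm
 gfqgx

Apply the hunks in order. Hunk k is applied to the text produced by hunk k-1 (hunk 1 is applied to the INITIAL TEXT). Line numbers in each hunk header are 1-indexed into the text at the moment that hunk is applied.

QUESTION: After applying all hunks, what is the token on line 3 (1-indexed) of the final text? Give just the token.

Hunk 1: at line 2 remove [foob,reblf] add [rnrj] -> 8 lines: pdoht dameh pwlq rnrj qql ksa efkii zrutv
Hunk 2: at line 1 remove [dameh,pwlq,rnrj] add [jbkk,any,ujc] -> 8 lines: pdoht jbkk any ujc qql ksa efkii zrutv
Hunk 3: at line 2 remove [any,ujc] add [bqq,scs] -> 8 lines: pdoht jbkk bqq scs qql ksa efkii zrutv
Hunk 4: at line 1 remove [jbkk,bqq,scs] add [ovarw,gha,gfqgx] -> 8 lines: pdoht ovarw gha gfqgx qql ksa efkii zrutv
Hunk 5: at line 3 remove [qql,ksa] add [ixzxi] -> 7 lines: pdoht ovarw gha gfqgx ixzxi efkii zrutv
Hunk 6: at line 1 remove [ovarw,gha] add [ihwyz,gibm] -> 7 lines: pdoht ihwyz gibm gfqgx ixzxi efkii zrutv
Final line 3: gibm

Answer: gibm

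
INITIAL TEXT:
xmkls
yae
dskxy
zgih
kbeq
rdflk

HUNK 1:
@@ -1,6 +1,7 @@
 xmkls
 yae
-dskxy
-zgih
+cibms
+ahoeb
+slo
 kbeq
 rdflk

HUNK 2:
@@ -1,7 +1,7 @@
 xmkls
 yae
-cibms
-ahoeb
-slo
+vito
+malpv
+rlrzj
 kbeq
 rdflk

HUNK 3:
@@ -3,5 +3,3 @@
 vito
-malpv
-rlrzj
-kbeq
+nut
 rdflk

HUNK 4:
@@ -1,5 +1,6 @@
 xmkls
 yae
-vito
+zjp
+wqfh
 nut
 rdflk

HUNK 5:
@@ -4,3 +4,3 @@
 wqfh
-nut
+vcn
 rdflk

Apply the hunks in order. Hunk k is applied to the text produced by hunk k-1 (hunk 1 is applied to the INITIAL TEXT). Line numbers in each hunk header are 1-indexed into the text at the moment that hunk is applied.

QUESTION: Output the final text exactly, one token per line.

Hunk 1: at line 1 remove [dskxy,zgih] add [cibms,ahoeb,slo] -> 7 lines: xmkls yae cibms ahoeb slo kbeq rdflk
Hunk 2: at line 1 remove [cibms,ahoeb,slo] add [vito,malpv,rlrzj] -> 7 lines: xmkls yae vito malpv rlrzj kbeq rdflk
Hunk 3: at line 3 remove [malpv,rlrzj,kbeq] add [nut] -> 5 lines: xmkls yae vito nut rdflk
Hunk 4: at line 1 remove [vito] add [zjp,wqfh] -> 6 lines: xmkls yae zjp wqfh nut rdflk
Hunk 5: at line 4 remove [nut] add [vcn] -> 6 lines: xmkls yae zjp wqfh vcn rdflk

Answer: xmkls
yae
zjp
wqfh
vcn
rdflk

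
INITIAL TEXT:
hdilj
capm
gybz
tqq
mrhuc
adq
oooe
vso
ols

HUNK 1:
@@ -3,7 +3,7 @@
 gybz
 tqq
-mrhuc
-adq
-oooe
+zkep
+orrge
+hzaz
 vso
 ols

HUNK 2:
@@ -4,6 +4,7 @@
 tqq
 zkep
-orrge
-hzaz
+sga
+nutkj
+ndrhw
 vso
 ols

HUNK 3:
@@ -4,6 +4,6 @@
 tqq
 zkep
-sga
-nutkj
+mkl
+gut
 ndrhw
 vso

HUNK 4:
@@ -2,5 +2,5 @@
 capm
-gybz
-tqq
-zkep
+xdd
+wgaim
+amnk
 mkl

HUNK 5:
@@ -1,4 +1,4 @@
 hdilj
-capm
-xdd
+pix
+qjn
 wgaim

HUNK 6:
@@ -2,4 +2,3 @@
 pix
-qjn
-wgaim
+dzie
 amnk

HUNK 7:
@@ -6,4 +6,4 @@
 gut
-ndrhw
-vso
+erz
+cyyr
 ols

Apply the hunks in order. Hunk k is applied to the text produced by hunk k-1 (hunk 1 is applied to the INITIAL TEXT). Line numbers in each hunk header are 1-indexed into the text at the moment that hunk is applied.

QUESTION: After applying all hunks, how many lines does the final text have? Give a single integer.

Hunk 1: at line 3 remove [mrhuc,adq,oooe] add [zkep,orrge,hzaz] -> 9 lines: hdilj capm gybz tqq zkep orrge hzaz vso ols
Hunk 2: at line 4 remove [orrge,hzaz] add [sga,nutkj,ndrhw] -> 10 lines: hdilj capm gybz tqq zkep sga nutkj ndrhw vso ols
Hunk 3: at line 4 remove [sga,nutkj] add [mkl,gut] -> 10 lines: hdilj capm gybz tqq zkep mkl gut ndrhw vso ols
Hunk 4: at line 2 remove [gybz,tqq,zkep] add [xdd,wgaim,amnk] -> 10 lines: hdilj capm xdd wgaim amnk mkl gut ndrhw vso ols
Hunk 5: at line 1 remove [capm,xdd] add [pix,qjn] -> 10 lines: hdilj pix qjn wgaim amnk mkl gut ndrhw vso ols
Hunk 6: at line 2 remove [qjn,wgaim] add [dzie] -> 9 lines: hdilj pix dzie amnk mkl gut ndrhw vso ols
Hunk 7: at line 6 remove [ndrhw,vso] add [erz,cyyr] -> 9 lines: hdilj pix dzie amnk mkl gut erz cyyr ols
Final line count: 9

Answer: 9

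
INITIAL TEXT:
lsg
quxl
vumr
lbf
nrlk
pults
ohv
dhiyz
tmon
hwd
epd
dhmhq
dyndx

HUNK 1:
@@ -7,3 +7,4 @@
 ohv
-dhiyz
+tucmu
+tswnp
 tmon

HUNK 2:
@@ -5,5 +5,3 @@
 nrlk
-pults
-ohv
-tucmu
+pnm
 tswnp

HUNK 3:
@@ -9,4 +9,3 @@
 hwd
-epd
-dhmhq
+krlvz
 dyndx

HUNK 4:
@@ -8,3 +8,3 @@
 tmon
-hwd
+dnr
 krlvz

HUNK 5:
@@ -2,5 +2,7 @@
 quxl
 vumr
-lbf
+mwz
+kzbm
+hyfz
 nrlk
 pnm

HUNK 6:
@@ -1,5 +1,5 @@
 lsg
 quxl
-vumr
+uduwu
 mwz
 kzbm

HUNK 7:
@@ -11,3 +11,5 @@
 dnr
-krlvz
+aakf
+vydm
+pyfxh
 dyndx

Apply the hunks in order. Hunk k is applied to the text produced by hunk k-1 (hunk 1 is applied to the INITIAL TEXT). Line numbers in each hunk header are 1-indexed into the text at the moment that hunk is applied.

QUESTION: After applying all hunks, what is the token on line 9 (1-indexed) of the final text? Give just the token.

Hunk 1: at line 7 remove [dhiyz] add [tucmu,tswnp] -> 14 lines: lsg quxl vumr lbf nrlk pults ohv tucmu tswnp tmon hwd epd dhmhq dyndx
Hunk 2: at line 5 remove [pults,ohv,tucmu] add [pnm] -> 12 lines: lsg quxl vumr lbf nrlk pnm tswnp tmon hwd epd dhmhq dyndx
Hunk 3: at line 9 remove [epd,dhmhq] add [krlvz] -> 11 lines: lsg quxl vumr lbf nrlk pnm tswnp tmon hwd krlvz dyndx
Hunk 4: at line 8 remove [hwd] add [dnr] -> 11 lines: lsg quxl vumr lbf nrlk pnm tswnp tmon dnr krlvz dyndx
Hunk 5: at line 2 remove [lbf] add [mwz,kzbm,hyfz] -> 13 lines: lsg quxl vumr mwz kzbm hyfz nrlk pnm tswnp tmon dnr krlvz dyndx
Hunk 6: at line 1 remove [vumr] add [uduwu] -> 13 lines: lsg quxl uduwu mwz kzbm hyfz nrlk pnm tswnp tmon dnr krlvz dyndx
Hunk 7: at line 11 remove [krlvz] add [aakf,vydm,pyfxh] -> 15 lines: lsg quxl uduwu mwz kzbm hyfz nrlk pnm tswnp tmon dnr aakf vydm pyfxh dyndx
Final line 9: tswnp

Answer: tswnp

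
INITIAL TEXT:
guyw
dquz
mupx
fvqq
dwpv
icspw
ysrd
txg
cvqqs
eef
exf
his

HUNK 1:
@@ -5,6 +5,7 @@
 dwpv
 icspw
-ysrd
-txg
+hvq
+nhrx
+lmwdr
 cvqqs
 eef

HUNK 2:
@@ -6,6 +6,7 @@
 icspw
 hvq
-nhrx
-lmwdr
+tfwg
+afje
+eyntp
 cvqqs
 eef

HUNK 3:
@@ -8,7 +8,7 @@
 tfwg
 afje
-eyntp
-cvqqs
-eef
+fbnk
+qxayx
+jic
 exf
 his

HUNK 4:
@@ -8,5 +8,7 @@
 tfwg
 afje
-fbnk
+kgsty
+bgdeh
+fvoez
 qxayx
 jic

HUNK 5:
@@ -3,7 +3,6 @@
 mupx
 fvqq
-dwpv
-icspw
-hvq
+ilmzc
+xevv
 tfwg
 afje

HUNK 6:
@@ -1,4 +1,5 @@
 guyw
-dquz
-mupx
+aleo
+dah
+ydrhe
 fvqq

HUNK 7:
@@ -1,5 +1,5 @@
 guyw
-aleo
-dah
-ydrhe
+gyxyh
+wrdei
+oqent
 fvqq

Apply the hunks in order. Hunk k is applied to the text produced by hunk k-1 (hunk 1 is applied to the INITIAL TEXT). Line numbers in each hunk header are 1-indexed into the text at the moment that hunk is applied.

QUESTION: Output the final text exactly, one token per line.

Answer: guyw
gyxyh
wrdei
oqent
fvqq
ilmzc
xevv
tfwg
afje
kgsty
bgdeh
fvoez
qxayx
jic
exf
his

Derivation:
Hunk 1: at line 5 remove [ysrd,txg] add [hvq,nhrx,lmwdr] -> 13 lines: guyw dquz mupx fvqq dwpv icspw hvq nhrx lmwdr cvqqs eef exf his
Hunk 2: at line 6 remove [nhrx,lmwdr] add [tfwg,afje,eyntp] -> 14 lines: guyw dquz mupx fvqq dwpv icspw hvq tfwg afje eyntp cvqqs eef exf his
Hunk 3: at line 8 remove [eyntp,cvqqs,eef] add [fbnk,qxayx,jic] -> 14 lines: guyw dquz mupx fvqq dwpv icspw hvq tfwg afje fbnk qxayx jic exf his
Hunk 4: at line 8 remove [fbnk] add [kgsty,bgdeh,fvoez] -> 16 lines: guyw dquz mupx fvqq dwpv icspw hvq tfwg afje kgsty bgdeh fvoez qxayx jic exf his
Hunk 5: at line 3 remove [dwpv,icspw,hvq] add [ilmzc,xevv] -> 15 lines: guyw dquz mupx fvqq ilmzc xevv tfwg afje kgsty bgdeh fvoez qxayx jic exf his
Hunk 6: at line 1 remove [dquz,mupx] add [aleo,dah,ydrhe] -> 16 lines: guyw aleo dah ydrhe fvqq ilmzc xevv tfwg afje kgsty bgdeh fvoez qxayx jic exf his
Hunk 7: at line 1 remove [aleo,dah,ydrhe] add [gyxyh,wrdei,oqent] -> 16 lines: guyw gyxyh wrdei oqent fvqq ilmzc xevv tfwg afje kgsty bgdeh fvoez qxayx jic exf his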